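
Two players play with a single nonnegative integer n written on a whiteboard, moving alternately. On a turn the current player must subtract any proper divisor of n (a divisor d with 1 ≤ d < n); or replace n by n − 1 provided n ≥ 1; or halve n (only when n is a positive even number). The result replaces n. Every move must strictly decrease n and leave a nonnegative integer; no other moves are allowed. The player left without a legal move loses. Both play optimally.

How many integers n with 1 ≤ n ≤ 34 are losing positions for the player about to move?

Build the W/L table. Terminal = L. A non-terminal position is W if it has a move to some L; otherwise it is L.
n=0: no move → L
n=1: can move to 0, which is L ⇒ W
n=2: the only move is to 1(W), a W ⇒ L
n=3: can move to 2, which is L ⇒ W
n=4: can move to 2, which is L ⇒ W
n=5: the only move is to 4(W), a W ⇒ L
n=6: can move to 5, which is L ⇒ W
n=7: the only move is to 6(W), a W ⇒ L
n=8: can move to 7, which is L ⇒ W
n=9: moves to 6(W), 8(W); every one is W ⇒ L
n=10: can move to 5, which is L ⇒ W
n=11: the only move is to 10(W), a W ⇒ L
n=12: can move to 9, which is L ⇒ W
n=13: the only move is to 12(W), a W ⇒ L
n=14: can move to 7, which is L ⇒ W
n=15: moves to 10(W), 12(W), 14(W); every one is W ⇒ L
n=16: can move to 15, which is L ⇒ W
n=17: the only move is to 16(W), a W ⇒ L
n=18: can move to 9, which is L ⇒ W
n=19: the only move is to 18(W), a W ⇒ L
n=20: can move to 15, which is L ⇒ W
n=21: moves to 14(W), 18(W), 20(W); every one is W ⇒ L
n=22: can move to 11, which is L ⇒ W
n=23: the only move is to 22(W), a W ⇒ L
n=24: can move to 21, which is L ⇒ W
n=25: moves to 20(W), 24(W); every one is W ⇒ L
n=26: can move to 13, which is L ⇒ W
n=27: moves to 18(W), 24(W), 26(W); every one is W ⇒ L
n=28: can move to 21, which is L ⇒ W
n=29: the only move is to 28(W), a W ⇒ L
n=30: can move to 15, which is L ⇒ W
n=31: the only move is to 30(W), a W ⇒ L
n=32: can move to 31, which is L ⇒ W
n=33: moves to 22(W), 30(W), 32(W); every one is W ⇒ L
n=34: can move to 17, which is L ⇒ W
L entries with 1 ≤ n ≤ 34 (n=0 is outside the asked range and is not counted): n = 2, 5, 7, 9, 11, 13, 15, 17, 19, 21, 23, 25, 27, 29, 31, 33; that makes 16.

16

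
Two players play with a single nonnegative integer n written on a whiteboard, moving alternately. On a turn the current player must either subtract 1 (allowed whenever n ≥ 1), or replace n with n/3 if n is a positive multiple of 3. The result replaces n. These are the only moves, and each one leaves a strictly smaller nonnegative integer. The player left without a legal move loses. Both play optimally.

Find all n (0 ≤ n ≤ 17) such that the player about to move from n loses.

Build the W/L table. Terminal = L. A non-terminal position is W if it has a move to some L; otherwise it is L.
n=0: no move → L
n=1: W (go to 0, an L position)
n=2: L (sole option 1(W) is W)
n=3: W (go to 2, an L position)
n=4: L (sole option 3(W) is W)
n=5: W (go to 4, an L position)
n=6: W (go to 2, an L position)
n=7: L (sole option 6(W) is W)
n=8: W (go to 7, an L position)
n=9: L (options 3(W), 8(W) are all W)
n=10: W (go to 9, an L position)
n=11: L (sole option 10(W) is W)
n=12: W (go to 4, an L position)
n=13: L (sole option 12(W) is W)
n=14: W (go to 13, an L position)
n=15: L (options 5(W), 14(W) are all W)
n=16: W (go to 15, an L position)
n=17: L (sole option 16(W) is W)
Reading off the rows marked L gives the requested list; there are 9 such values of n.

0, 2, 4, 7, 9, 11, 13, 15, 17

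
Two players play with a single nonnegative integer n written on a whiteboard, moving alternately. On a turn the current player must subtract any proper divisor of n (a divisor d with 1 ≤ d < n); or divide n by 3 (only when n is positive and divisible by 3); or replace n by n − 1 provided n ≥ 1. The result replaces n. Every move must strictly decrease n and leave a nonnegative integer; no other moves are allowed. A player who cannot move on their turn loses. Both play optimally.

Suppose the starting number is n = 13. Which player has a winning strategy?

Label each position W (a win for the player to move) or L (a loss). A position with no legal move is L; any other position is W exactly when some move reaches an L, and L when every move reaches a W.
n=0: no move → L
n=1: reaches L-position 0 → W
n=2: only reaches 1(W), which is W → L
n=3: reaches L-position 2 → W
n=4: reaches L-position 2 → W
n=5: only reaches 4(W), which is W → L
n=6: reaches L-position 2 → W
n=7: only reaches 6(W), which is W → L
n=8: reaches L-position 7 → W
n=9: only reaches 3(W), 6(W), 8(W), all W → L
n=10: reaches L-position 5 → W
n=11: only reaches 10(W), which is W → L
n=12: reaches L-position 9 → W
n=13: only reaches 12(W), which is W → L
The starting position 13 is L: whatever the player to move does, the opponent receives a W position.

The second player wins.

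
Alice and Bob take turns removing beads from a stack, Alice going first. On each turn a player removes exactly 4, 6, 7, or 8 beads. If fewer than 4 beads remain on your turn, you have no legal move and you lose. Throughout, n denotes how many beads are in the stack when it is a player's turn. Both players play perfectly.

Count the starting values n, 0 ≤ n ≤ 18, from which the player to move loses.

8

Classify positions by backward induction: terminal positions (no move available) are L. From any other position, the mover wins iff some move reaches an L.
n=0: no move → L
n=1: no move → L
n=2: no move → L
n=3: no move → L
n=4: can move to 0, which is L ⇒ W
n=5: can move to 1, which is L ⇒ W
n=6: can move to 2, which is L ⇒ W
n=7: can move to 3, which is L ⇒ W
n=8: can move to 2, which is L ⇒ W
n=9: can move to 3, which is L ⇒ W
n=10: can move to 3, which is L ⇒ W
n=11: can move to 3, which is L ⇒ W
n=12: moves to 8(W), 6(W), 5(W), 4(W); every one is W ⇒ L
n=13: moves to 9(W), 7(W), 6(W), 5(W); every one is W ⇒ L
n=14: moves to 10(W), 8(W), 7(W), 6(W); every one is W ⇒ L
n=15: moves to 11(W), 9(W), 8(W), 7(W); every one is W ⇒ L
n=16: can move to 12, which is L ⇒ W
n=17: can move to 13, which is L ⇒ W
n=18: can move to 14, which is L ⇒ W
L entries with 0 ≤ n ≤ 18: n = 0, 1, 2, 3, 12, 13, 14, 15; that makes 8.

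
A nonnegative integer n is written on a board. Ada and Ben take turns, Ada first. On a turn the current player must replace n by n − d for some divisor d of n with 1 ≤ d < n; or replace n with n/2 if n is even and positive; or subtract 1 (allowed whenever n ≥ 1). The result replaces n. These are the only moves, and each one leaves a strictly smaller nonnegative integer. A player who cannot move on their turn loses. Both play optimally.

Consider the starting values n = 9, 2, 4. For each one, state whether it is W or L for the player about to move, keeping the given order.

9: L, 2: L, 4: W

Classify positions by backward induction: terminal positions (no move available) are L. From any other position, the mover wins iff some move reaches an L.
n=0: no move → L
n=1: W (go to 0, an L position)
n=2: L (sole option 1(W) is W)
n=3: W (go to 2, an L position)
n=4: W (go to 2, an L position)
n=5: L (sole option 4(W) is W)
n=6: W (go to 5, an L position)
n=7: L (sole option 6(W) is W)
n=8: W (go to 7, an L position)
n=9: L (options 6(W), 8(W) are all W)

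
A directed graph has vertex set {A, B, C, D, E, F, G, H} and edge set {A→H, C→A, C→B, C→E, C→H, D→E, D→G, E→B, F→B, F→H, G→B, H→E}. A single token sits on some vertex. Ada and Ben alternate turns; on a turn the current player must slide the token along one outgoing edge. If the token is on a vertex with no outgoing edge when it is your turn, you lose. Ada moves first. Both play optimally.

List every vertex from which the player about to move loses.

Use the standard recursion: the mover loses at a terminal position; elsewhere, the mover wins exactly when some move hands the opponent an L position.
Every edge goes from a vertex to one that appears earlier in the order B, E, G, D, H, A, C, F, so processing vertices in that order labels each vertex after all of its successors.
B: no outgoing edge → L
E: W (go to B, an L position)
G: W (go to B, an L position)
D: L (options G(W), E(W) are all W)
H: L (sole option E(W) is W)
A: W (go to H, an L position)
C: W (go to H, an L position)
F: W (go to H, an L position)
The losing starting vertices are exactly the entries labelled L in this table (3 of them).

B, D, H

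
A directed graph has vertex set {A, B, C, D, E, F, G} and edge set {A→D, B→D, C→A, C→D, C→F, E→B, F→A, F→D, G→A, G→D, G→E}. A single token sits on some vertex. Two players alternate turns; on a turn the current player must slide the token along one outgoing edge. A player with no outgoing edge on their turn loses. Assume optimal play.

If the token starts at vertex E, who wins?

The second player wins.

Build the W/L table. Terminal = L. A non-terminal position is W if it has a move to some L; otherwise it is L.
Every edge goes from a vertex to one that appears earlier in the order D, A, F, C, B, E, G, so processing vertices in that order labels each vertex after all of its successors.
D: no outgoing edge → L
A: reaches L-position D → W
F: reaches L-position D → W
C: reaches L-position D → W
B: reaches L-position D → W
E: only reaches B(W), which is W → L
G: reaches L-position E → W
The starting position E is L: whatever the player to move does, the opponent receives a W position.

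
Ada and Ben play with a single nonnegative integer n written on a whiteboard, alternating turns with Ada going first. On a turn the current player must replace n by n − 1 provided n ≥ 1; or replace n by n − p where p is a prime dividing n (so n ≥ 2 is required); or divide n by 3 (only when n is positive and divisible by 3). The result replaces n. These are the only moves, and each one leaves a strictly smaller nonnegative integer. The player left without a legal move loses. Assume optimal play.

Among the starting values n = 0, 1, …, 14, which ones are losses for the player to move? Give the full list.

Build the W/L table. Terminal = L. A non-terminal position is W if it has a move to some L; otherwise it is L.
n=0: no move → L
n=1: can move to 0, which is L ⇒ W
n=2: can move to 0, which is L ⇒ W
n=3: can move to 0, which is L ⇒ W
n=4: moves to 2(W), 3(W); every one is W ⇒ L
n=5: can move to 0, which is L ⇒ W
n=6: can move to 4, which is L ⇒ W
n=7: can move to 0, which is L ⇒ W
n=8: moves to 6(W), 7(W); every one is W ⇒ L
n=9: can move to 8, which is L ⇒ W
n=10: can move to 8, which is L ⇒ W
n=11: can move to 0, which is L ⇒ W
n=12: can move to 4, which is L ⇒ W
n=13: can move to 0, which is L ⇒ W
n=14: moves to 7(W), 12(W), 13(W); every one is W ⇒ L
The losing starting values of n are exactly the entries labelled L in this table (4 of them).

0, 4, 8, 14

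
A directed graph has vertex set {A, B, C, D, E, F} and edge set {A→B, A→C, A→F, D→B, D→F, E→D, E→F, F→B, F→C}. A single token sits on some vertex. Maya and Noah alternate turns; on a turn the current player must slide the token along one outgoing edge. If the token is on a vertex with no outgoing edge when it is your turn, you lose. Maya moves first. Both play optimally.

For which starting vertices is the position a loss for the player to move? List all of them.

Build the W/L table. Terminal = L. A non-terminal position is W if it has a move to some L; otherwise it is L.
Every edge goes from a vertex to one that appears earlier in the order C, B, F, D, A, E, so processing vertices in that order labels each vertex after all of its successors.
C: no outgoing edge → L
B: no outgoing edge → L
F: can move to B, which is L ⇒ W
D: can move to B, which is L ⇒ W
A: can move to B, which is L ⇒ W
E: moves to D(W), F(W); every one is W ⇒ L
The losing starting vertices are exactly the entries labelled L in this table (3 of them).

B, C, E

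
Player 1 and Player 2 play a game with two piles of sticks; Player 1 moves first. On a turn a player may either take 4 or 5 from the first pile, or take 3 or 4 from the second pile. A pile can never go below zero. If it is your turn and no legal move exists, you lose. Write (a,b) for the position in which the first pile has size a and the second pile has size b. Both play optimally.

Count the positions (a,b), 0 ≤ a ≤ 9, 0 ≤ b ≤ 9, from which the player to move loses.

43

Compute win/loss labels from the base case upward. A position with no move is L. Any other position is W if it can reach an L in one move, else L.
Every move lowers a or b (never raises either), so fill the grid row by row in increasing a, and left to right within a row: each cell's successors are then already labelled.
      b=0  b=1  b=2  b=3  b=4  b=5  b=6  b=7  b=8  b=9
a=0:    L    L    L    W    W    W    W    L    L    L
a=1:    L    L    L    W    W    W    W    L    L    L
a=2:    L    L    L    W    W    W    W    L    L    L
a=3:    L    L    L    W    W    W    W    L    L    L
a=4:    W    W    W    L    L    L    W    W    W    W
a=5:    W    W    W    L    L    L    W    W    W    W
a=6:    W    W    W    L    L    L    W    W    W    W
a=7:    W    W    W    L    L    L    W    W    W    W
a=8:    W    W    W    W    W    W    L    W    W    W
a=9:    L    L    L    W    W    W    W    L    L    L
Cells with no legal move (terminal, hence L): (0,0), (0,1), (0,2), (1,0), (1,1), (1,2), (2,0), (2,1), (2,2), (3,0), (3,1), (3,2).
The remaining L cells, each justified by listing all of its moves:
(0,7): L (options (0,4)(W), (0,3)(W) are all W)
(0,8): L (options (0,5)(W), (0,4)(W) are all W)
(0,9): L (options (0,6)(W), (0,5)(W) are all W)
(1,7): L (options (1,4)(W), (1,3)(W) are all W)
(1,8): L (options (1,5)(W), (1,4)(W) are all W)
(1,9): L (options (1,6)(W), (1,5)(W) are all W)
(2,7): L (options (2,4)(W), (2,3)(W) are all W)
(2,8): L (options (2,5)(W), (2,4)(W) are all W)
(2,9): L (options (2,6)(W), (2,5)(W) are all W)
(3,7): L (options (3,4)(W), (3,3)(W) are all W)
(3,8): L (options (3,5)(W), (3,4)(W) are all W)
(3,9): L (options (3,6)(W), (3,5)(W) are all W)
(4,3): L (options (0,3)(W), (4,0)(W) are all W)
(4,4): L (options (0,4)(W), (4,1)(W), (4,0)(W) are all W)
(4,5): L (options (0,5)(W), (4,2)(W), (4,1)(W) are all W)
(5,3): L (options (1,3)(W), (0,3)(W), (5,0)(W) are all W)
(5,4): L (options (1,4)(W), (0,4)(W), (5,1)(W), (5,0)(W) are all W)
(5,5): L (options (1,5)(W), (0,5)(W), (5,2)(W), (5,1)(W) are all W)
(6,3): L (options (2,3)(W), (1,3)(W), (6,0)(W) are all W)
(6,4): L (options (2,4)(W), (1,4)(W), (6,1)(W), (6,0)(W) are all W)
(6,5): L (options (2,5)(W), (1,5)(W), (6,2)(W), (6,1)(W) are all W)
(7,3): L (options (3,3)(W), (2,3)(W), (7,0)(W) are all W)
(7,4): L (options (3,4)(W), (2,4)(W), (7,1)(W), (7,0)(W) are all W)
(7,5): L (options (3,5)(W), (2,5)(W), (7,2)(W), (7,1)(W) are all W)
(8,6): L (options (4,6)(W), (3,6)(W), (8,3)(W), (8,2)(W) are all W)
(9,0): L (options (5,0)(W), (4,0)(W) are all W)
(9,1): L (options (5,1)(W), (4,1)(W) are all W)
(9,2): L (options (5,2)(W), (4,2)(W) are all W)
(9,7): L (options (5,7)(W), (4,7)(W), (9,4)(W), (9,3)(W) are all W)
(9,8): L (options (5,8)(W), (4,8)(W), (9,5)(W), (9,4)(W) are all W)
(9,9): L (options (5,9)(W), (4,9)(W), (9,6)(W), (9,5)(W) are all W)
Every other cell has at least one move into one of the L cells above, so it is W.
L cells per row: a=0: 6, a=1: 6, a=2: 6, a=3: 6, a=4: 3, a=5: 3, a=6: 3, a=7: 3, a=8: 1, a=9: 6; total 43.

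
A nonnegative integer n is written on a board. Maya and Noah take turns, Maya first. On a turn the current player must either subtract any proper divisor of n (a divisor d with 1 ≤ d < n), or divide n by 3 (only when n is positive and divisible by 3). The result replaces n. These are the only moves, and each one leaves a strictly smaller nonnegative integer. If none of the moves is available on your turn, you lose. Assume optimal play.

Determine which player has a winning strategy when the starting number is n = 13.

Noah wins.

Work bottom-up. With no move the player to move loses. Otherwise the position is W if at least one move leads to an L position for the opponent, and L if every move leads to a W.
n=0: no move → L
n=1: no move → L
n=2: can move to 1, which is L ⇒ W
n=3: can move to 1, which is L ⇒ W
n=4: moves to 2(W), 3(W); every one is W ⇒ L
n=5: can move to 4, which is L ⇒ W
n=6: can move to 4, which is L ⇒ W
n=7: the only move is to 6(W), a W ⇒ L
n=8: can move to 4, which is L ⇒ W
n=9: moves to 3(W), 6(W), 8(W); every one is W ⇒ L
n=10: can move to 9, which is L ⇒ W
n=11: the only move is to 10(W), a W ⇒ L
n=12: can move to 4, which is L ⇒ W
n=13: the only move is to 12(W), a W ⇒ L
The starting position 13 is L: whatever Maya does, the opponent receives a W position.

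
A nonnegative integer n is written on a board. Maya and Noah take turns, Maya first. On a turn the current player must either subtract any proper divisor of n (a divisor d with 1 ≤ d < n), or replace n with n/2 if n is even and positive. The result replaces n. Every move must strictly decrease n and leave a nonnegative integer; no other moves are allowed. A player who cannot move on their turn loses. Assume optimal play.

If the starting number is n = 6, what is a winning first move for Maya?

Positions with no move are L. A position that does have a move is losing for the player to move precisely when every available move leads to a winning position for the opponent. Fill in the labels:
n=0: no move → L
n=1: no move → L
n=2: →1(L), so W
n=3: →2(W) only, which is W, so L
n=4: →3(L), so W
n=5: →4(W) only, which is W, so L
n=6: →3(L), so W
From 6, the L positions reachable in one move are: 3, 5. Any move reaching one of these is winning.

Move to 3.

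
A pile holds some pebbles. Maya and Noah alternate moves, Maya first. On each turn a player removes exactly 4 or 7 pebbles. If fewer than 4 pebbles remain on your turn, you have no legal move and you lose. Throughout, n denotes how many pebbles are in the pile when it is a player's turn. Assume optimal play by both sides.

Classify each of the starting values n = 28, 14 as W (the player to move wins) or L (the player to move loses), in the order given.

Use the standard recursion: the mover loses at a terminal position; elsewhere, the mover wins exactly when some move hands the opponent an L position.
n=0: no move → L
n=1: no move → L
n=2: no move → L
n=3: no move → L
n=4: reaches L-position 0 → W
n=5: reaches L-position 1 → W
n=6: reaches L-position 2 → W
n=7: reaches L-position 3 → W
n=8: reaches L-position 1 → W
n=9: reaches L-position 2 → W
n=10: reaches L-position 3 → W
n=11: only reaches 7(W), 4(W), all W → L
n=12: only reaches 8(W), 5(W), all W → L
n=13: only reaches 9(W), 6(W), all W → L
n=14: only reaches 10(W), 7(W), all W → L
n=15: reaches L-position 11 → W
n=16: reaches L-position 12 → W
n=17: reaches L-position 13 → W
n=18: reaches L-position 14 → W
n=19: reaches L-position 12 → W
n=20: reaches L-position 13 → W
n=21: reaches L-position 14 → W
n=22: only reaches 18(W), 15(W), all W → L
n=23: only reaches 19(W), 16(W), all W → L
n=24: only reaches 20(W), 17(W), all W → L
n=25: only reaches 21(W), 18(W), all W → L
n=26: reaches L-position 22 → W
n=27: reaches L-position 23 → W
n=28: reaches L-position 24 → W

28: W, 14: L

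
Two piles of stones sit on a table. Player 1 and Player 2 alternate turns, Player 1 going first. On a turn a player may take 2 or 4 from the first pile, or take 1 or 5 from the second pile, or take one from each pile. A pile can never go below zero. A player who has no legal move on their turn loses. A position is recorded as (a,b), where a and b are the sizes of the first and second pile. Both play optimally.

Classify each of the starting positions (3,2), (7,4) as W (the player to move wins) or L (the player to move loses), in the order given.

(3,2): W, (7,4): L

Label each position W (a win for the player to move) or L (a loss). A position with no legal move is L; any other position is W exactly when some move reaches an L, and L when every move reaches a W.
No move ever increases a pile, so every position that can arise here has a ≤ 7 and b ≤ 4; it is enough to label the cells with 0 ≤ a ≤ 7 and 0 ≤ b ≤ 4.
Every move lowers a or b (never raises either), so fill the grid row by row in increasing a, and left to right within a row: each cell's successors are then already labelled.
      b=0  b=1  b=2  b=3  b=4
a=0:    L    W    L    W    L
a=1:    L    W    L    W    L
a=2:    W    W    W    W    W
a=3:    W    L    W    L    W
a=4:    W    L    W    L    W
a=5:    W    W    W    W    W
a=6:    L    W    L    W    L
a=7:    L    W    L    W    L
Cells with no legal move (terminal, hence L): (0,0), (1,0).
The remaining L cells, each justified by listing all of its moves:
(0,2): L (sole option (0,1)(W) is W)
(0,4): L (sole option (0,3)(W) is W)
(1,2): L (options (1,1)(W), (0,1)(W) are all W)
(1,4): L (options (1,3)(W), (0,3)(W) are all W)
(3,1): L (options (1,1)(W), (3,0)(W), (2,0)(W) are all W)
(3,3): L (options (1,3)(W), (3,2)(W), (2,2)(W) are all W)
(4,1): L (options (2,1)(W), (0,1)(W), (4,0)(W), (3,0)(W) are all W)
(4,3): L (options (2,3)(W), (0,3)(W), (4,2)(W), (3,2)(W) are all W)
(6,0): L (options (4,0)(W), (2,0)(W) are all W)
(6,2): L (options (4,2)(W), (2,2)(W), (6,1)(W), (5,1)(W) are all W)
(6,4): L (options (4,4)(W), (2,4)(W), (6,3)(W), (5,3)(W) are all W)
(7,0): L (options (5,0)(W), (3,0)(W) are all W)
(7,2): L (options (5,2)(W), (3,2)(W), (7,1)(W), (6,1)(W) are all W)
(7,4): L (options (5,4)(W), (3,4)(W), (7,3)(W), (6,3)(W) are all W)
Every other cell has at least one move into one of the L cells above, so it is W.
(3,2): the move to (1,2) reaches an L cell, so W
(7,4): one of the L cells justified above, so L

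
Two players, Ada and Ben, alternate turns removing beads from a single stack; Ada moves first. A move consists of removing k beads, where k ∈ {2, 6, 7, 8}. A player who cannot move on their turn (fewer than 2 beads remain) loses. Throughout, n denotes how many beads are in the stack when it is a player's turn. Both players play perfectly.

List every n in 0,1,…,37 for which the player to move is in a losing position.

0, 1, 4, 5, 14, 15, 18, 19, 28, 29, 32, 33

Use the standard recursion: the mover loses at a terminal position; elsewhere, the mover wins exactly when some move hands the opponent an L position.
n=0: no move → L
n=1: no move → L
n=2: can move to 0, which is L ⇒ W
n=3: can move to 1, which is L ⇒ W
n=4: the only move is to 2(W), a W ⇒ L
n=5: the only move is to 3(W), a W ⇒ L
n=6: can move to 4, which is L ⇒ W
n=7: can move to 5, which is L ⇒ W
n=8: can move to 1, which is L ⇒ W
n=9: can move to 1, which is L ⇒ W
n=10: can move to 4, which is L ⇒ W
n=11: can move to 5, which is L ⇒ W
n=12: can move to 5, which is L ⇒ W
n=13: can move to 5, which is L ⇒ W
n=14: moves to 12(W), 8(W), 7(W), 6(W); every one is W ⇒ L
n=15: moves to 13(W), 9(W), 8(W), 7(W); every one is W ⇒ L
n=16: can move to 14, which is L ⇒ W
n=17: can move to 15, which is L ⇒ W
n=18: moves to 16(W), 12(W), 11(W), 10(W); every one is W ⇒ L
n=19: moves to 17(W), 13(W), 12(W), 11(W); every one is W ⇒ L
n=20: can move to 18, which is L ⇒ W
n=21: can move to 19, which is L ⇒ W
n=22: can move to 15, which is L ⇒ W
n=23: can move to 15, which is L ⇒ W
n=24: can move to 18, which is L ⇒ W
n=25: can move to 19, which is L ⇒ W
n=26: can move to 19, which is L ⇒ W
n=27: can move to 19, which is L ⇒ W
n=28: moves to 26(W), 22(W), 21(W), 20(W); every one is W ⇒ L
n=29: moves to 27(W), 23(W), 22(W), 21(W); every one is W ⇒ L
n=30: can move to 28, which is L ⇒ W
n=31: can move to 29, which is L ⇒ W
n=32: moves to 30(W), 26(W), 25(W), 24(W); every one is W ⇒ L
n=33: moves to 31(W), 27(W), 26(W), 25(W); every one is W ⇒ L
n=34: can move to 32, which is L ⇒ W
n=35: can move to 33, which is L ⇒ W
n=36: can move to 29, which is L ⇒ W
n=37: can move to 29, which is L ⇒ W
The losing starting values of n are exactly the entries labelled L in this table (12 of them).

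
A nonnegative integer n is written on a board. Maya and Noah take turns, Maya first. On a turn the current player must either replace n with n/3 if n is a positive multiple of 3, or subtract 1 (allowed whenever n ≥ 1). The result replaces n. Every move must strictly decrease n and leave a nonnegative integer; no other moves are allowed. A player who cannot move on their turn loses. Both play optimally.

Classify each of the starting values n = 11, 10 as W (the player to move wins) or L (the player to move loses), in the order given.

11: L, 10: W

Label each position W (a win for the player to move) or L (a loss). A position with no legal move is L; any other position is W exactly when some move reaches an L, and L when every move reaches a W.
n=0: no move → L
n=1: can move to 0, which is L ⇒ W
n=2: the only move is to 1(W), a W ⇒ L
n=3: can move to 2, which is L ⇒ W
n=4: the only move is to 3(W), a W ⇒ L
n=5: can move to 4, which is L ⇒ W
n=6: can move to 2, which is L ⇒ W
n=7: the only move is to 6(W), a W ⇒ L
n=8: can move to 7, which is L ⇒ W
n=9: moves to 3(W), 8(W); every one is W ⇒ L
n=10: can move to 9, which is L ⇒ W
n=11: the only move is to 10(W), a W ⇒ L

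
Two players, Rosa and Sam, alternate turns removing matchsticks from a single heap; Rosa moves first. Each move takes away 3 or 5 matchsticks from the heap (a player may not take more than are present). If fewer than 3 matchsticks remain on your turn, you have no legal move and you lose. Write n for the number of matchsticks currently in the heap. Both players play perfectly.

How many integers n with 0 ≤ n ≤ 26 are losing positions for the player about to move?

12

Label each position W (a win for the player to move) or L (a loss). A position with no legal move is L; any other position is W exactly when some move reaches an L, and L when every move reaches a W.
n=0: no move → L
n=1: no move → L
n=2: no move → L
n=3: can move to 0, which is L ⇒ W
n=4: can move to 1, which is L ⇒ W
n=5: can move to 2, which is L ⇒ W
n=6: can move to 1, which is L ⇒ W
n=7: can move to 2, which is L ⇒ W
n=8: moves to 5(W), 3(W); every one is W ⇒ L
n=9: moves to 6(W), 4(W); every one is W ⇒ L
n=10: moves to 7(W), 5(W); every one is W ⇒ L
n=11: can move to 8, which is L ⇒ W
n=12: can move to 9, which is L ⇒ W
n=13: can move to 10, which is L ⇒ W
n=14: can move to 9, which is L ⇒ W
n=15: can move to 10, which is L ⇒ W
n=16: moves to 13(W), 11(W); every one is W ⇒ L
n=17: moves to 14(W), 12(W); every one is W ⇒ L
n=18: moves to 15(W), 13(W); every one is W ⇒ L
n=19: can move to 16, which is L ⇒ W
n=20: can move to 17, which is L ⇒ W
n=21: can move to 18, which is L ⇒ W
n=22: can move to 17, which is L ⇒ W
n=23: can move to 18, which is L ⇒ W
n=24: moves to 21(W), 19(W); every one is W ⇒ L
n=25: moves to 22(W), 20(W); every one is W ⇒ L
n=26: moves to 23(W), 21(W); every one is W ⇒ L
L entries with 0 ≤ n ≤ 26: n = 0, 1, 2, 8, 9, 10, 16, 17, 18, 24, 25, 26; that makes 12.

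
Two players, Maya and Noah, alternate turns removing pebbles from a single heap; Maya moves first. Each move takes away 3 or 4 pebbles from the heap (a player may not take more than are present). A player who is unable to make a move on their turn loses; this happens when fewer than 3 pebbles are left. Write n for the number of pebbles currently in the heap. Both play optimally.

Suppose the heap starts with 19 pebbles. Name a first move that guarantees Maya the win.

Build the W/L table. Terminal = L. A non-terminal position is W if it has a move to some L; otherwise it is L.
n=0: no move → L
n=1: no move → L
n=2: no move → L
n=3: →0(L), so W
n=4: →1(L), so W
n=5: →2(L), so W
n=6: →2(L), so W
n=7: →4(W), 3(W) — all W, so L
n=8: →5(W), 4(W) — all W, so L
n=9: →6(W), 5(W) — all W, so L
n=10: →7(L), so W
n=11: →8(L), so W
n=12: →9(L), so W
n=13: →9(L), so W
n=14: →11(W), 10(W) — all W, so L
n=15: →12(W), 11(W) — all W, so L
n=16: →13(W), 12(W) — all W, so L
n=17: →14(L), so W
n=18: →15(L), so W
n=19: →16(L), so W
From 19, the L positions reachable in one move are: 16, 15. Any move reaching one of these is winning.

Remove 3, leaving 16.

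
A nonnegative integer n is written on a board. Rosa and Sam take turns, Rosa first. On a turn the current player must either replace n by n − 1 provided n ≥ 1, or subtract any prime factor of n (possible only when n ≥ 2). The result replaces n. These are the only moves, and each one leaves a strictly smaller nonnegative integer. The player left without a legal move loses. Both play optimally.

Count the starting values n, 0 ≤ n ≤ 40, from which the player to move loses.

Classify positions by backward induction: terminal positions (no move available) are L. From any other position, the mover wins iff some move reaches an L.
n=0: no move → L
n=1: →0(L), so W
n=2: →0(L), so W
n=3: →0(L), so W
n=4: →2(W), 3(W) — all W, so L
n=5: →0(L), so W
n=6: →4(L), so W
n=7: →0(L), so W
n=8: →6(W), 7(W) — all W, so L
n=9: →8(L), so W
n=10: →8(L), so W
n=11: →0(L), so W
n=12: →9(W), 10(W), 11(W) — all W, so L
n=13: →0(L), so W
n=14: →12(L), so W
n=15: →12(L), so W
n=16: →14(W), 15(W) — all W, so L
n=17: →0(L), so W
n=18: →16(L), so W
n=19: →0(L), so W
n=20: →15(W), 18(W), 19(W) — all W, so L
n=21: →20(L), so W
n=22: →20(L), so W
n=23: →0(L), so W
n=24: →21(W), 22(W), 23(W) — all W, so L
n=25: →20(L), so W
n=26: →24(L), so W
n=27: →24(L), so W
n=28: →21(W), 26(W), 27(W) — all W, so L
n=29: →0(L), so W
n=30: →28(L), so W
n=31: →0(L), so W
n=32: →30(W), 31(W) — all W, so L
n=33: →32(L), so W
n=34: →32(L), so W
n=35: →28(L), so W
n=36: →33(W), 34(W), 35(W) — all W, so L
n=37: →0(L), so W
n=38: →36(L), so W
n=39: →36(L), so W
n=40: →35(W), 38(W), 39(W) — all W, so L
L entries with 0 ≤ n ≤ 40: n = 0, 4, 8, 12, 16, 20, 24, 28, 32, 36, 40; that makes 11.

11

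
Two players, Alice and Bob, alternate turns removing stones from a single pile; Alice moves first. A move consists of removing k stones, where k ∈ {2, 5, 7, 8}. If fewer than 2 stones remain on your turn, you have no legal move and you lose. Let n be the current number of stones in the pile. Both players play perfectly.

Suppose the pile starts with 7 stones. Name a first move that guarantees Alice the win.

Remove 7, leaving 0.

Positions with no move are L. A position that does have a move is losing for the player to move precisely when every available move leads to a winning position for the opponent. Fill in the labels:
n=0: no move → L
n=1: no move → L
n=2: W (go to 0, an L position)
n=3: W (go to 1, an L position)
n=4: L (sole option 2(W) is W)
n=5: W (go to 0, an L position)
n=6: W (go to 4, an L position)
n=7: W (go to 0, an L position)
From 7, the L positions reachable in one move are: 0.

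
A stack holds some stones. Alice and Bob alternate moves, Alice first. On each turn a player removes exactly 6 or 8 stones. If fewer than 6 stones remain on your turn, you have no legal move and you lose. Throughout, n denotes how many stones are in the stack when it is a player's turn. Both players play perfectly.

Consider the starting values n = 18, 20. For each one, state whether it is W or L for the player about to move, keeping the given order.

18: L, 20: W

Work bottom-up. With no move the player to move loses. Otherwise the position is W if at least one move leads to an L position for the opponent, and L if every move leads to a W.
n=0: no move → L
n=1: no move → L
n=2: no move → L
n=3: no move → L
n=4: no move → L
n=5: no move → L
n=6: W (go to 0, an L position)
n=7: W (go to 1, an L position)
n=8: W (go to 2, an L position)
n=9: W (go to 3, an L position)
n=10: W (go to 4, an L position)
n=11: W (go to 5, an L position)
n=12: W (go to 4, an L position)
n=13: W (go to 5, an L position)
n=14: L (options 8(W), 6(W) are all W)
n=15: L (options 9(W), 7(W) are all W)
n=16: L (options 10(W), 8(W) are all W)
n=17: L (options 11(W), 9(W) are all W)
n=18: L (options 12(W), 10(W) are all W)
n=19: L (options 13(W), 11(W) are all W)
n=20: W (go to 14, an L position)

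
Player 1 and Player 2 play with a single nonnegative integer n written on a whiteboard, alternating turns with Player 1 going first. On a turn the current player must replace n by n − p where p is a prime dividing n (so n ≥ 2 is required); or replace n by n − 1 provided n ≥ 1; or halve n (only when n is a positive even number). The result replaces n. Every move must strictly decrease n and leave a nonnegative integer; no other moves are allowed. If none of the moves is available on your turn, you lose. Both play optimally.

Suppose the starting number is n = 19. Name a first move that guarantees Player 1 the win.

Move to 0.

Positions with no move are L. A position that does have a move is losing for the player to move precisely when every available move leads to a winning position for the opponent. Fill in the labels:
n=0: no move → L
n=1: reaches L-position 0 → W
n=2: reaches L-position 0 → W
n=3: reaches L-position 0 → W
n=4: only reaches 2(W), 3(W), all W → L
n=5: reaches L-position 0 → W
n=6: reaches L-position 4 → W
n=7: reaches L-position 0 → W
n=8: reaches L-position 4 → W
n=9: only reaches 6(W), 8(W), all W → L
n=10: reaches L-position 9 → W
n=11: reaches L-position 0 → W
n=12: reaches L-position 9 → W
n=13: reaches L-position 0 → W
n=14: only reaches 7(W), 12(W), 13(W), all W → L
n=15: reaches L-position 14 → W
n=16: reaches L-position 14 → W
n=17: reaches L-position 0 → W
n=18: reaches L-position 9 → W
n=19: reaches L-position 0 → W
From 19, the L positions reachable in one move are: 0.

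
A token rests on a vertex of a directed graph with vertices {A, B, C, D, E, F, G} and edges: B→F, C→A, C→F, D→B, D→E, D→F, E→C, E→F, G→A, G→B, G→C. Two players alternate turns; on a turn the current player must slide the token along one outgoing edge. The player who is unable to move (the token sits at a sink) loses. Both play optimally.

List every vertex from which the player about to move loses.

A, F

Use the standard recursion: the mover loses at a terminal position; elsewhere, the mover wins exactly when some move hands the opponent an L position.
Every edge goes from a vertex to one that appears earlier in the order F, A, C, B, E, G, D, so processing vertices in that order labels each vertex after all of its successors.
F: no outgoing edge → L
A: no outgoing edge → L
C: →A(L), so W
B: →F(L), so W
E: →F(L), so W
G: →A(L), so W
D: →F(L), so W
Reading off the rows marked L gives the requested list; there are 2 such vertices.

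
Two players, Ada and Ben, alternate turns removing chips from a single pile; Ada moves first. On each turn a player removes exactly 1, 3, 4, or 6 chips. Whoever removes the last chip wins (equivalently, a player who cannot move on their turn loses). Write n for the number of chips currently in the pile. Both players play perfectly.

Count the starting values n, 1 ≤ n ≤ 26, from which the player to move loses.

7

Use the standard recursion: the mover loses at a terminal position; elsewhere, the mover wins exactly when some move hands the opponent an L position.
n=0: no move → L
n=1: can move to 0, which is L ⇒ W
n=2: the only move is to 1(W), a W ⇒ L
n=3: can move to 2, which is L ⇒ W
n=4: can move to 0, which is L ⇒ W
n=5: can move to 2, which is L ⇒ W
n=6: can move to 2, which is L ⇒ W
n=7: moves to 6(W), 4(W), 3(W), 1(W); every one is W ⇒ L
n=8: can move to 7, which is L ⇒ W
n=9: moves to 8(W), 6(W), 5(W), 3(W); every one is W ⇒ L
n=10: can move to 9, which is L ⇒ W
n=11: can move to 7, which is L ⇒ W
n=12: can move to 9, which is L ⇒ W
n=13: can move to 9, which is L ⇒ W
n=14: moves to 13(W), 11(W), 10(W), 8(W); every one is W ⇒ L
n=15: can move to 14, which is L ⇒ W
n=16: moves to 15(W), 13(W), 12(W), 10(W); every one is W ⇒ L
n=17: can move to 16, which is L ⇒ W
n=18: can move to 14, which is L ⇒ W
n=19: can move to 16, which is L ⇒ W
n=20: can move to 16, which is L ⇒ W
n=21: moves to 20(W), 18(W), 17(W), 15(W); every one is W ⇒ L
n=22: can move to 21, which is L ⇒ W
n=23: moves to 22(W), 20(W), 19(W), 17(W); every one is W ⇒ L
n=24: can move to 23, which is L ⇒ W
n=25: can move to 21, which is L ⇒ W
n=26: can move to 23, which is L ⇒ W
L entries with 1 ≤ n ≤ 26 (n=0 is outside the asked range and is not counted): n = 2, 7, 9, 14, 16, 21, 23; that makes 7.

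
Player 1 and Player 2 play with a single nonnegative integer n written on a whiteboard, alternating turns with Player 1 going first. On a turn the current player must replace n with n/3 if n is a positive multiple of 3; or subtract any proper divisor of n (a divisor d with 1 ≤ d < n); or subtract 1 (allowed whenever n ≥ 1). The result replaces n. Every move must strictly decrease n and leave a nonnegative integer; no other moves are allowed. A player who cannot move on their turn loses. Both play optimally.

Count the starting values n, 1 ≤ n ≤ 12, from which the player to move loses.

5

Classify positions by backward induction: terminal positions (no move available) are L. From any other position, the mover wins iff some move reaches an L.
n=0: no move → L
n=1: →0(L), so W
n=2: →1(W) only, which is W, so L
n=3: →2(L), so W
n=4: →2(L), so W
n=5: →4(W) only, which is W, so L
n=6: →2(L), so W
n=7: →6(W) only, which is W, so L
n=8: →7(L), so W
n=9: →3(W), 6(W), 8(W) — all W, so L
n=10: →5(L), so W
n=11: →10(W) only, which is W, so L
n=12: →9(L), so W
L entries with 1 ≤ n ≤ 12 (n=0 is outside the asked range and is not counted): n = 2, 5, 7, 9, 11; that makes 5.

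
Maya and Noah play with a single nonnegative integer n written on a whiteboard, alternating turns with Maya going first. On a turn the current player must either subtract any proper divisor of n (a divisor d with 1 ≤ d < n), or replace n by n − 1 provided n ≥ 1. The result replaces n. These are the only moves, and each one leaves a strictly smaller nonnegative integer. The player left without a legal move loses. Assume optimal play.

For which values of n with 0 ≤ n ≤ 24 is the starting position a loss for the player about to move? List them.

0, 2, 5, 7, 9, 11, 13, 15, 17, 19, 21, 23

Build the W/L table. Terminal = L. A non-terminal position is W if it has a move to some L; otherwise it is L.
n=0: no move → L
n=1: W (go to 0, an L position)
n=2: L (sole option 1(W) is W)
n=3: W (go to 2, an L position)
n=4: W (go to 2, an L position)
n=5: L (sole option 4(W) is W)
n=6: W (go to 5, an L position)
n=7: L (sole option 6(W) is W)
n=8: W (go to 7, an L position)
n=9: L (options 6(W), 8(W) are all W)
n=10: W (go to 5, an L position)
n=11: L (sole option 10(W) is W)
n=12: W (go to 9, an L position)
n=13: L (sole option 12(W) is W)
n=14: W (go to 7, an L position)
n=15: L (options 10(W), 12(W), 14(W) are all W)
n=16: W (go to 15, an L position)
n=17: L (sole option 16(W) is W)
n=18: W (go to 9, an L position)
n=19: L (sole option 18(W) is W)
n=20: W (go to 15, an L position)
n=21: L (options 14(W), 18(W), 20(W) are all W)
n=22: W (go to 11, an L position)
n=23: L (sole option 22(W) is W)
n=24: W (go to 21, an L position)
The losing starting values of n are exactly the entries labelled L in this table (12 of them).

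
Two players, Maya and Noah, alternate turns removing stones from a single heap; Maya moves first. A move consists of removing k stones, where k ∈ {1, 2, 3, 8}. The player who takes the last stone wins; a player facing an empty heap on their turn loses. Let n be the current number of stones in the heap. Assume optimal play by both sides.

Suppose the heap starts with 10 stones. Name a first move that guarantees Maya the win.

Remove 1, leaving 9.

Positions with no move are L. A position that does have a move is losing for the player to move precisely when every available move leads to a winning position for the opponent. Fill in the labels:
n=0: no move → L
n=1: can move to 0, which is L ⇒ W
n=2: can move to 0, which is L ⇒ W
n=3: can move to 0, which is L ⇒ W
n=4: moves to 3(W), 2(W), 1(W); every one is W ⇒ L
n=5: can move to 4, which is L ⇒ W
n=6: can move to 4, which is L ⇒ W
n=7: can move to 4, which is L ⇒ W
n=8: can move to 0, which is L ⇒ W
n=9: moves to 8(W), 7(W), 6(W), 1(W); every one is W ⇒ L
n=10: can move to 9, which is L ⇒ W
From 10, the L positions reachable in one move are: 9.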